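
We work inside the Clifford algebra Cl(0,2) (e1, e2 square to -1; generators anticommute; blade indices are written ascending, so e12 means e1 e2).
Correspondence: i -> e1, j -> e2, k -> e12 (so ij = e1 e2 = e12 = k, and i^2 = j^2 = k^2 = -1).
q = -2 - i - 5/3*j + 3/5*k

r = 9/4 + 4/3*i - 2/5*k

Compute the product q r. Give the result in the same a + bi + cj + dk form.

In blades: q = -2 - e1 - 5/3*e2 + 3/5*e12, r = 9/4 + 4/3*e1 - 2/5*e12.
Distribute q over r term by term (generator squares from the signature, products reordered to ascending indices): (-2)*r = -9/2 - 8/3*e1 + 4/5*e12; (-e1)*r = 4/3 - 9/4*e1 - 2/5*e2; (-5/3*e2)*r = 2/3*e1 - 15/4*e2 + 20/9*e12; (3/5*e12)*r = 6/25 + 4/5*e2 + 27/20*e12.
Sum: -439/150 - 17/4*e1 - 67/20*e2 + 787/180*e12; translating back through the correspondence:
Answer: -439/150 - 17/4*i - 67/20*j + 787/180*k


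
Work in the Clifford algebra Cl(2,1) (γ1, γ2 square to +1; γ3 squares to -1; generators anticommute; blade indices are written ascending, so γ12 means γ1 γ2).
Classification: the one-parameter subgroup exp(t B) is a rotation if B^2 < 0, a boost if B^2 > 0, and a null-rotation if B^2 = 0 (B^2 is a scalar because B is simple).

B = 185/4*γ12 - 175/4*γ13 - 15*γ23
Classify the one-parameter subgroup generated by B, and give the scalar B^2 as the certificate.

B^2 term by term: the squares give (185/4)^2*(γ12)^2 + (-175/4)^2*(γ13)^2 + (-15)^2*(γ23)^2 = 34225/16*(-1) + 30625/16*(+1) + 225*(+1) = 0 (each basis 2-blade squares to minus the product of its generators' squares); cross terms between blades sharing an index anticommute and cancel. So B^2 = 0.
Answer: null-rotation, certificate B^2 = 0. Why this suffices: the scalar 0 survives any versor conjugation, so its sign alone determines the class however B is presented.


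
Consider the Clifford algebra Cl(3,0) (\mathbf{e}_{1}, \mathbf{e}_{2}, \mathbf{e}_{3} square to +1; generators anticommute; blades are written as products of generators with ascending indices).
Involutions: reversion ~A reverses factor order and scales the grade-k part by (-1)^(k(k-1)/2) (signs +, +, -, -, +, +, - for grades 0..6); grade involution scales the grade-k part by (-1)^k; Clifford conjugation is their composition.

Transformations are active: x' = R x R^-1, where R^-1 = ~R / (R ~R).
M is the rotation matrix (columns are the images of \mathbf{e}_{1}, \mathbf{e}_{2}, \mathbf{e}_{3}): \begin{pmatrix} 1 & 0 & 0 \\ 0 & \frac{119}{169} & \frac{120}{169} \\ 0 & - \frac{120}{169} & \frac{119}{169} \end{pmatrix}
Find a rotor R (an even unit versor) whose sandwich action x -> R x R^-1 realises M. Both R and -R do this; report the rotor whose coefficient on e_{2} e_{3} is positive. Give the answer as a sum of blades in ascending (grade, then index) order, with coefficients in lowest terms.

Method: write R = a + b12*e_{1} e_{2} + b13*e_{1} e_{3} + b23*e_{2} e_{3} with a^2 + b12^2 + b13^2 + b23^2 = 1 (so R^-1 = ~R). Expanding the columns R e_j ~R gives tr M = 4a^2 - 1 and, from the antisymmetric part, M21 - M12 = -4a*b12, M13 - M31 = 4a*b13, M32 - M23 = -4a*b23.
Here tr M = \frac{407}{169}, so a^2 = (1 + tr M)/4 = \frac{144}{169} and a = ±\frac{12}{13}. Taking a = \frac{12}{13}: M21 - M12 = 0, M13 - M31 = 0, M32 - M23 = -\frac{240}{169}, giving b12 = 0, b13 = 0, b23 = \frac{5}{13}, i.e. R = \frac{12}{13} + \frac{5}{13} e_{2} e_{3}.
Its e_{2} e_{3} coefficient is already positive.
Answer: \frac{12}{13} + \frac{5}{13} e_{2} e_{3}. Key observation: the double cover Spin(3) -> SO(3) sends R and -R to the same matrix (trace \frac{407}{169} here), so the stated sign of the e_{2} e_{3} coefficient is what selects one sheet.


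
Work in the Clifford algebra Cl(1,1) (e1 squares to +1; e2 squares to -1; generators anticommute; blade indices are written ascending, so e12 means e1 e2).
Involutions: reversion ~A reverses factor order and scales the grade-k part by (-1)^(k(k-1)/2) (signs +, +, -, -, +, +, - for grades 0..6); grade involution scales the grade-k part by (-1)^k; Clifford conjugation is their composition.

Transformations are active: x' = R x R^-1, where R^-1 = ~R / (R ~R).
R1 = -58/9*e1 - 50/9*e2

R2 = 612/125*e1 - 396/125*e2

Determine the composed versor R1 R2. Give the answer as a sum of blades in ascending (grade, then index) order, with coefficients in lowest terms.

Distribute over the terms of R1 (each basis-blade product reordered to ascending indices, repeated generators contracted through their squares):
(-58/9*e1) R2 = -3944/125 + 2552/125*e12
(-50/9*e2) R2 = -88/5 + 136/5*e12
Summing the partial products and collecting blades:
Answer: -6144/125 + 5952/125*e12


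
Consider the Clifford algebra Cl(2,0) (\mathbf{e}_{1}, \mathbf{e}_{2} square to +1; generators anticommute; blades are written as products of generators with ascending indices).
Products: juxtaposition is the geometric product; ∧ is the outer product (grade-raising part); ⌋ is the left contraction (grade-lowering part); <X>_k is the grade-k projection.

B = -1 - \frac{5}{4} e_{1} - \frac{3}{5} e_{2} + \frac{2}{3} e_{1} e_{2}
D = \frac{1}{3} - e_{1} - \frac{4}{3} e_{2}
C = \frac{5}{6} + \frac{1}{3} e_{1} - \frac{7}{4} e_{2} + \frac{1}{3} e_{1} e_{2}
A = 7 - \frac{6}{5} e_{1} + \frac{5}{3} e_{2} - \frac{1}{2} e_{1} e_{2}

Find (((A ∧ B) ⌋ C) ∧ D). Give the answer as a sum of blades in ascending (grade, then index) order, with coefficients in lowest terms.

step 1: -7 - \frac{151}{20} e_{1} - \frac{88}{15} e_{2} + \frac{797}{100} e_{1} e_{2}
step 2: -\frac{37}{50} - \frac{17}{45} e_{1} + \frac{146}{15} e_{2} - \frac{7}{3} e_{1} e_{2}
step 3: -\frac{37}{150} + \frac{829}{1350} e_{1} + \frac{952}{225} e_{2} + \frac{1277}{135} e_{1} e_{2}
Answer: -\frac{37}{150} + \frac{829}{1350} e_{1} + \frac{952}{225} e_{2} + \frac{1277}{135} e_{1} e_{2}


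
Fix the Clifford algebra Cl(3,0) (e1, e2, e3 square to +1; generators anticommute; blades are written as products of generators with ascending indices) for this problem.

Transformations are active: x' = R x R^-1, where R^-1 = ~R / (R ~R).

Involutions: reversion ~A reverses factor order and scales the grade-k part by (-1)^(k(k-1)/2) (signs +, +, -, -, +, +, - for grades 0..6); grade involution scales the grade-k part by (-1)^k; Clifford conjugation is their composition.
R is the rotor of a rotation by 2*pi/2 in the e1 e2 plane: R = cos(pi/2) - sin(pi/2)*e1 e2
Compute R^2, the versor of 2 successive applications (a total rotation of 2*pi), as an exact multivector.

The rotor phase is half the rotation angle and phases add under composition, so 2 steps in the e1 e2 plane accumulate phase 2*(pi/2) = pi: R^2 = cos(pi) - sin(pi)*e1 e2.
cos(pi) = -1 and sin(pi) = 0, so R^2 = -1. The total rotation 2*pi is 1 full turn, so every vector returns to itself, yet the rotor is -1, on the OTHER sheet of the double cover (an odd number of 2*pi turns).
Answer: -1


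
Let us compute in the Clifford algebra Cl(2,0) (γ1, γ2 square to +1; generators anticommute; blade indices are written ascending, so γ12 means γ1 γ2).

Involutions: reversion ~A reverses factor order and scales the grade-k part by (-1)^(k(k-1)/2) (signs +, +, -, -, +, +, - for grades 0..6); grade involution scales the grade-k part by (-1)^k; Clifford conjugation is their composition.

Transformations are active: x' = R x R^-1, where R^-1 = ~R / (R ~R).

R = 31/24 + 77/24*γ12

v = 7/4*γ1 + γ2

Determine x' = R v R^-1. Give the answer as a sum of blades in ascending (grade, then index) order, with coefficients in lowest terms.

~R = 31/24 - 77/24*γ12, and R ~R = 3445/288, so R^-1 = ~R / (3445/288).
R v = 175/32*γ1 - 415/96*γ2
Answer: -392/689*γ1 - 5329/2756*γ2


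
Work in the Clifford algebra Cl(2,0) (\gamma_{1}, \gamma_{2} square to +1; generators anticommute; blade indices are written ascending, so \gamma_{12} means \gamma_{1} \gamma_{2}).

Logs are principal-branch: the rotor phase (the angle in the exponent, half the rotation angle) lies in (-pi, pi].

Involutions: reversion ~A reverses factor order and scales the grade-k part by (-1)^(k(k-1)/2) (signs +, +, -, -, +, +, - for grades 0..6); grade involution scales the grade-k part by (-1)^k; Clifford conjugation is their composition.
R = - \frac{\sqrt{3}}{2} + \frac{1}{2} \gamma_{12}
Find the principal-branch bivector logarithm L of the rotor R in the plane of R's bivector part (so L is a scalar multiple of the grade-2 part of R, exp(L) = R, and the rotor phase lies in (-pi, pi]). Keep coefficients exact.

The scalar part of R is - \frac{\sqrt{3}}{2}, so the principal-branch rotor phase is pinned; divide the bivector part by its sine to get the unit plane — L is the phase times that plane.
Concretely: cos(phase) = - \frac{\sqrt{3}}{2} gives phase = ±\frac{5 \pi}{6}, and since phase/sin(phase) is even the sign is immaterial: L = (phase/sin(phase)) * <R>_2 = (\frac{5 \pi}{3}) * <R>_2.
Answer: \frac{5 \pi}{6} \gamma_{12}


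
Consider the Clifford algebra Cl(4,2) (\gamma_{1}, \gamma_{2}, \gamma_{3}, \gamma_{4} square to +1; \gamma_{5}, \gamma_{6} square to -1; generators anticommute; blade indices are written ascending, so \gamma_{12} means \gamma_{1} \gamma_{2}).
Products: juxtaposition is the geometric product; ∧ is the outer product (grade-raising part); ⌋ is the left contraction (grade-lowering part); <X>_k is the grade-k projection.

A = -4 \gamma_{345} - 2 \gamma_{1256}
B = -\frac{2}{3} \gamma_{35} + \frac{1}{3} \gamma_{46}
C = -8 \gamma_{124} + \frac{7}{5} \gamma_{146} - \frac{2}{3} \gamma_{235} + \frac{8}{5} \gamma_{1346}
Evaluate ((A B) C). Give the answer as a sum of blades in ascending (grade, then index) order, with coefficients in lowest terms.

step 1: -\frac{8}{3} \gamma_{4} + \frac{4}{3} \gamma_{356} + \frac{4}{3} \gamma_{1236} + \frac{2}{3} \gamma_{1245}
step 2: -\frac{16}{3} \gamma_{5} + \frac{64}{3} \gamma_{12} + \frac{56}{15} \gamma_{16} + \frac{32}{15} \gamma_{24} + \frac{8}{9} \gamma_{26} + \frac{4}{9} \gamma_{134} - \frac{64}{15} \gamma_{136} + \frac{32}{15} \gamma_{145} - \frac{8}{9} \gamma_{156} - \frac{28}{15} \gamma_{234} + \frac{14}{15} \gamma_{256} - \frac{32}{3} \gamma_{346} + \frac{28}{15} \gamma_{1345} + \frac{16}{9} \gamma_{2345} + \frac{16}{15} \gamma_{2356} - \frac{32}{3} \gamma_{123456}
Answer: -\frac{16}{3} \gamma_{5} + \frac{64}{3} \gamma_{12} + \frac{56}{15} \gamma_{16} + \frac{32}{15} \gamma_{24} + \frac{8}{9} \gamma_{26} + \frac{4}{9} \gamma_{134} - \frac{64}{15} \gamma_{136} + \frac{32}{15} \gamma_{145} - \frac{8}{9} \gamma_{156} - \frac{28}{15} \gamma_{234} + \frac{14}{15} \gamma_{256} - \frac{32}{3} \gamma_{346} + \frac{28}{15} \gamma_{1345} + \frac{16}{9} \gamma_{2345} + \frac{16}{15} \gamma_{2356} - \frac{32}{3} \gamma_{123456}


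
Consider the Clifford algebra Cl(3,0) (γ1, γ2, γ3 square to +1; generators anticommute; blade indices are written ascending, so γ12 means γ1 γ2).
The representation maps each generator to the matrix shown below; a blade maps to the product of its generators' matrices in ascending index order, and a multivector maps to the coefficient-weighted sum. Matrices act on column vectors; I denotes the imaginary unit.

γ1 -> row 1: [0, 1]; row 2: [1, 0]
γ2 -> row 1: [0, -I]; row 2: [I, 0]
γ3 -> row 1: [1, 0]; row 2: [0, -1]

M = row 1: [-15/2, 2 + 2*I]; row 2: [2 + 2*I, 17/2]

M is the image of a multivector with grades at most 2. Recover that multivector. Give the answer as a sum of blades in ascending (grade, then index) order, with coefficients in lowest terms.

Method: 1, rho(γ1), rho(γ2), rho(γ3) form a trace-orthogonal basis of the 2x2 complex matrices (tr(X Y) = 2 if X = Y, else 0), so M = m0*1 + m1*rho(γ1) + m2*rho(γ2) + m3*rho(γ3) with m0 = tr(M)/2 = 1/2, m1 = tr(M rho(γ1))/2 = 2 + 2*I, m2 = tr(M rho(γ2))/2 = 0, m3 = tr(M rho(γ3))/2 = -8.
Multiplying table entries, the bivector images are rho(γ12) = I*rho(γ3), rho(γ13) = -I*rho(γ2), rho(γ23) = I*rho(γ1); with real blade coefficients the real parts of m0..m3 are the coefficients of 1, γ1, γ2, γ3 and the imaginary parts give the bivectors (γ23: Im m1, γ13: -Im m2, γ12: Im m3).
Answer: 1/2 + 2*γ1 - 8*γ3 + 2*γ23


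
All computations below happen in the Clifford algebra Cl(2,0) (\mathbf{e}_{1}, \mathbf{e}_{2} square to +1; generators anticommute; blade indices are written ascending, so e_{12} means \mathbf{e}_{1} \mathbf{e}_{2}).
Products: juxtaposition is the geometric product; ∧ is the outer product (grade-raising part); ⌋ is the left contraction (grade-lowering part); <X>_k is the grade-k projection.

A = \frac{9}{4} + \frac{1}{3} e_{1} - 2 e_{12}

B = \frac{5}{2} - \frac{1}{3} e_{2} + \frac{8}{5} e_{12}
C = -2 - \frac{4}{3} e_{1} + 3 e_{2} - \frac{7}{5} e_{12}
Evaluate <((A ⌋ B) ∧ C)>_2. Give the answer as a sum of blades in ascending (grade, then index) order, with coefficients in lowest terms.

step 1: \frac{353}{40} - \frac{13}{60} e_{2} + \frac{18}{5} e_{12}
step 2: -\frac{353}{20} - \frac{353}{30} e_{1} + \frac{3229}{120} e_{2} - \frac{35719}{1800} e_{12}
step 3: -\frac{35719}{1800} e_{12}
Answer: -\frac{35719}{1800} e_{12}


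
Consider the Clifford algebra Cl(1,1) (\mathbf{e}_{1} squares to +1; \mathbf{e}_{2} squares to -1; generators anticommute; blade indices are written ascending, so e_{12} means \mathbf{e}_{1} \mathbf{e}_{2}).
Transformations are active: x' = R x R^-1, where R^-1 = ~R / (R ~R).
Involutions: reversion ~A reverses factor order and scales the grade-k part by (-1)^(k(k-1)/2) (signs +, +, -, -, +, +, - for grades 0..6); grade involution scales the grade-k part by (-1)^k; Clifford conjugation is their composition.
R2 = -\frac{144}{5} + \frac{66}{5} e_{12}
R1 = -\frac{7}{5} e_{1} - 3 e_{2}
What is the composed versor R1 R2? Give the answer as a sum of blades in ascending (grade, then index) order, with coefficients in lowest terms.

Distribute over the terms of R1 (each basis-blade product reordered to ascending indices, repeated generators contracted through their squares):
(-\frac{7}{5} e_{1}) R2 = \frac{1008}{25} e_{1} - \frac{462}{25} e_{2}
(-3 e_{2}) R2 = -\frac{198}{5} e_{1} + \frac{432}{5} e_{2}
Summing the partial products and collecting blades:
Answer: \frac{18}{25} e_{1} + \frac{1698}{25} e_{2}


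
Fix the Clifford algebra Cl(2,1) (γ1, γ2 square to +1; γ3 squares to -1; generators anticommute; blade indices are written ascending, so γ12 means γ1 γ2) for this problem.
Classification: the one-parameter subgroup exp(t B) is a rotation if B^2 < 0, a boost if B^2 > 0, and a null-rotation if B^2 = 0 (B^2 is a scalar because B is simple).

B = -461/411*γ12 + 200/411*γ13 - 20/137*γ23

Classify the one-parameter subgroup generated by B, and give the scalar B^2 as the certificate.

B^2 term by term: the squares give (-461/411)^2*(γ12)^2 + (200/411)^2*(γ13)^2 + (-20/137)^2*(γ23)^2 = 212521/168921*(-1) + 40000/168921*(+1) + 400/18769*(+1) = -1 (each basis 2-blade squares to minus the product of its generators' squares); cross terms between blades sharing an index anticommute and cancel. So B^2 = -1.
Answer: rotation, certificate B^2 = -1. Why this suffices: the scalar -1 survives any versor conjugation, so its sign alone determines the class however B is presented.


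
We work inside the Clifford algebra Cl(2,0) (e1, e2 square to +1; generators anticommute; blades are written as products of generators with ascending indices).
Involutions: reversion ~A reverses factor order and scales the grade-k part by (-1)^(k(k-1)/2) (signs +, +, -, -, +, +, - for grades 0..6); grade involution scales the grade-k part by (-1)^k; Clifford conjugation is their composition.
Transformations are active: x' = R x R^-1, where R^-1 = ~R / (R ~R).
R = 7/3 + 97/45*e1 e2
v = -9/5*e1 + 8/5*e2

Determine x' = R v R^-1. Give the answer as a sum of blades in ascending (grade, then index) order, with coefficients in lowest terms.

~R = 7/3 - 97/45*e1 e2, and R ~R = 20434/2025, so R^-1 = ~R / (20434/2025).
R v = -169/225*e1 + 571/75*e2
Answer: 74208/51085*e1 + 98129/51085*e2


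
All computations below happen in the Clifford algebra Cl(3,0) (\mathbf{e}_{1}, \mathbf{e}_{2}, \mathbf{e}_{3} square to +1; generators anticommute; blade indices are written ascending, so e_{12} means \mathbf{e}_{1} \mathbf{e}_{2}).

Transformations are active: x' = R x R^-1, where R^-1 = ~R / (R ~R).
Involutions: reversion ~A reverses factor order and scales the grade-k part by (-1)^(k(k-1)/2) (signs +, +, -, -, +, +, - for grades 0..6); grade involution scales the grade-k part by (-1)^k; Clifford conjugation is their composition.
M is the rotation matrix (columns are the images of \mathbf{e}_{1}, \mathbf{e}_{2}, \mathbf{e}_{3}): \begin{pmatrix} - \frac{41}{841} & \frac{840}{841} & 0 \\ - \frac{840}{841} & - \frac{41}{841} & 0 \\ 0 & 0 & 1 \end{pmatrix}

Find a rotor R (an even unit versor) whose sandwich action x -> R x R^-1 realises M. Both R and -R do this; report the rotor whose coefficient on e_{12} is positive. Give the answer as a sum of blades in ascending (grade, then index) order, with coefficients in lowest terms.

Method: write R = a + b12*e_{12} + b13*e_{13} + b23*e_{23} with a^2 + b12^2 + b13^2 + b23^2 = 1 (so R^-1 = ~R). Expanding the columns R e_j ~R gives tr M = 4a^2 - 1 and, from the antisymmetric part, M21 - M12 = -4a*b12, M13 - M31 = 4a*b13, M32 - M23 = -4a*b23.
Here tr M = \frac{759}{841}, so a^2 = (1 + tr M)/4 = \frac{400}{841} and a = ±\frac{20}{29}. Taking a = \frac{20}{29}: M21 - M12 = -\frac{1680}{841}, M13 - M31 = 0, M32 - M23 = 0, giving b12 = \frac{21}{29}, b13 = 0, b23 = 0, i.e. R = \frac{20}{29} + \frac{21}{29} e_{12}.
Its e_{12} coefficient is already positive.
Answer: \frac{20}{29} + \frac{21}{29} e_{12}. Why the constraint matters: R and -R act identically through the sandwich — M has trace \frac{759}{841} either way — so only the sign condition on e_{12} picks one of the two preimages.


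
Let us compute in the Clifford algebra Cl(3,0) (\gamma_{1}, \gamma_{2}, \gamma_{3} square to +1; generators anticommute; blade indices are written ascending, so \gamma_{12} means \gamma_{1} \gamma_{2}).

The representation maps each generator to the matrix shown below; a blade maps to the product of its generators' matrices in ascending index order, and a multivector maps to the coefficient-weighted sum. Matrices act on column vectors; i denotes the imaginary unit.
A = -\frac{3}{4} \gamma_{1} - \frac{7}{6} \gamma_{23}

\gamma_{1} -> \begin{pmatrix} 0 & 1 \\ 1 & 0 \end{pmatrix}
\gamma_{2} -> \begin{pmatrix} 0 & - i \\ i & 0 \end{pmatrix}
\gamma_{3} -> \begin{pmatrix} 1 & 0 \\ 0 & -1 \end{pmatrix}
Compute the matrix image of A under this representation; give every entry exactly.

Bivector images (products of the table entries): rho(\gamma_{23}) = rho(\gamma_{2})rho(\gamma_{3}) = \begin{pmatrix} 0 & i \\ i & 0 \end{pmatrix}.
M = (-\frac{3}{4})*rho(\gamma_{1}) + (-\frac{7}{6})*rho(\gamma_{23}), summed entrywise:
Answer: \begin{pmatrix} 0 & - \frac{3}{4} - \frac{7 i}{6} \\ - \frac{3}{4} - \frac{7 i}{6} & 0 \end{pmatrix}


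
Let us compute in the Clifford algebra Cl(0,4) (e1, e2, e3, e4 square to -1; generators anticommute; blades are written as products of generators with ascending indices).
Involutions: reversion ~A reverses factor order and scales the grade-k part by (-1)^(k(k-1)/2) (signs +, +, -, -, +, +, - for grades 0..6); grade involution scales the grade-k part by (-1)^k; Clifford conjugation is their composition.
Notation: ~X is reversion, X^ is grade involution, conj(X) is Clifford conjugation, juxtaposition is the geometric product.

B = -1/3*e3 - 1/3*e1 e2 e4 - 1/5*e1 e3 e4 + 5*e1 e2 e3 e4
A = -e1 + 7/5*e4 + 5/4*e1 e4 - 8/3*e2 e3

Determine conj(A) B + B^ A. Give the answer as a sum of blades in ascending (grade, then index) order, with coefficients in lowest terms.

first term: 47/36*e2 + 1/4*e3 - 7/15*e1 e2 - 46/75*e1 e3 - 40/3*e1 e4 + 25/4*e2 e3 + 1/3*e2 e4 - 4/15*e3 e4 - 7*e1 e2 e3 + 8/15*e1 e2 e4 - 47/36*e1 e3 e4 - 5*e2 e3 e4
second term: -17/36*e2 + 1/4*e3 - 7/15*e1 e2 + 4/75*e1 e3 + 40/3*e1 e4 - 25/4*e2 e3 + 1/3*e2 e4 + 2/3*e3 e4 - 7*e1 e2 e3 - 8/15*e1 e2 e4 + 17/36*e1 e3 e4 - 5*e2 e3 e4
Answer: 5/6*e2 + 1/2*e3 - 14/15*e1 e2 - 14/25*e1 e3 + 2/3*e2 e4 + 2/5*e3 e4 - 14*e1 e2 e3 - 5/6*e1 e3 e4 - 10*e2 e3 e4


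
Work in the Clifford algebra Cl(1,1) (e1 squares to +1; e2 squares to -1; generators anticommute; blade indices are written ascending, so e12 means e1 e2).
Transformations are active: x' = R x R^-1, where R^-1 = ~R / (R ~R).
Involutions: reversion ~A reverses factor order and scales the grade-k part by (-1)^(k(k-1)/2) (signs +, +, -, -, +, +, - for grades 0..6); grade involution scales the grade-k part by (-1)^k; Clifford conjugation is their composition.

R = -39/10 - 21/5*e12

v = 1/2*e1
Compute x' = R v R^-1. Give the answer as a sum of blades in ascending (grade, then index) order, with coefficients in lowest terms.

~R = -39/10 + 21/5*e12, and R ~R = -243/100, so R^-1 = ~R / (-243/100).
R v = -39/20*e1 + 21/10*e2
Answer: -365/54*e1 + 182/27*e2


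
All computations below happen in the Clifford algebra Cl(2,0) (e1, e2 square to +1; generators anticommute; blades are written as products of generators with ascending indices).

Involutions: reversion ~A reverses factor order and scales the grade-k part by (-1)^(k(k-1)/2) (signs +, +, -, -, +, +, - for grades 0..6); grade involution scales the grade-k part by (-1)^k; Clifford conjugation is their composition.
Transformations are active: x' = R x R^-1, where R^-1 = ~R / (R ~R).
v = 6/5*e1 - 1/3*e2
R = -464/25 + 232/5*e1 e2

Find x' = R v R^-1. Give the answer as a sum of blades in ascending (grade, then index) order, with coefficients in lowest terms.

~R = -464/25 - 232/5*e1 e2, and R ~R = 1560896/625, so R^-1 = ~R / (1560896/625).
R v = -14152/375*e1 - 3712/75*e2
Answer: -278/435*e1 + 31/29*e2


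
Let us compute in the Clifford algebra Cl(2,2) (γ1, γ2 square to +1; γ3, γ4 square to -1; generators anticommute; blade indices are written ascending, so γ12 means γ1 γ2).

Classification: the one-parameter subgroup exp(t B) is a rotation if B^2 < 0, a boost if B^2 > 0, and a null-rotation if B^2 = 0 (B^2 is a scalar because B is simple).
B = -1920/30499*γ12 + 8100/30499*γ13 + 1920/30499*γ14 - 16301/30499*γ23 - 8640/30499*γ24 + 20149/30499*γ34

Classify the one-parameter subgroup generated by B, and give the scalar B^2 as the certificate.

B^2 term by term: the squares give (-1920/30499)^2*(γ12)^2 + (8100/30499)^2*(γ13)^2 + (1920/30499)^2*(γ14)^2 + (-16301/30499)^2*(γ23)^2 + (-8640/30499)^2*(γ24)^2 + (20149/30499)^2*(γ34)^2 = 3686400/930189001*(-1) + 65610000/930189001*(+1) + 3686400/930189001*(+1) + 265722601/930189001*(+1) + 74649600/930189001*(+1) + 405982201/930189001*(-1) = 0 (each basis 2-blade squares to minus the product of its generators' squares); cross terms between blades sharing an index anticommute and cancel; the commuting (index-disjoint) pairs give grade-4 terms 2*c*c'*(blade product), which cancel blade by blade — γ1234: -77372160/930189001 + 139968000/930189001 - 62595840/930189001 = 0 — confirming B is simple. So B^2 = 0.
Answer: null-rotation, certificate B^2 = 0. Because 0 is invariant under every versor sandwich, the classification follows from its sign alone.


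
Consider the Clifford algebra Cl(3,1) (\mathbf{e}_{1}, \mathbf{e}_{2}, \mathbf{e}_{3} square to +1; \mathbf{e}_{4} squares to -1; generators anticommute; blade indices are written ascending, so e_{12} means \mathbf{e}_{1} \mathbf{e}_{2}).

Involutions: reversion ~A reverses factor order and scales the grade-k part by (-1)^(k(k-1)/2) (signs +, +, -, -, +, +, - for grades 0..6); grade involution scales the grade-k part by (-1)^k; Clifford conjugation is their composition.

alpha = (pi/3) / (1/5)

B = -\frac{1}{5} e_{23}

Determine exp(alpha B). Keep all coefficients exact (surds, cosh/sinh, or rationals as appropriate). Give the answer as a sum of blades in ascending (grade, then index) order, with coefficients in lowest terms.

B^2 = (-\frac{1}{5})^2*(e_{23})^2 = \frac{1}{25}*(-1) = -\frac{1}{25} (a basis 2-blade squares to minus the product of its generators' squares).
B^2 = -\frac{1}{25} — circular case — the even/odd split gives cos and sin: l = \frac{1}{5}, alpha*l = \frac{\pi}{3}, so exp(alpha B) = cos(\frac{\pi}{3}) + (sin(\frac{\pi}{3})/(\frac{1}{5}))*B = \frac{1}{2} + (\frac{5 \sqrt{3}}{2})*B.
Answer: \frac{1}{2} - \frac{\sqrt{3}}{2} e_{23}


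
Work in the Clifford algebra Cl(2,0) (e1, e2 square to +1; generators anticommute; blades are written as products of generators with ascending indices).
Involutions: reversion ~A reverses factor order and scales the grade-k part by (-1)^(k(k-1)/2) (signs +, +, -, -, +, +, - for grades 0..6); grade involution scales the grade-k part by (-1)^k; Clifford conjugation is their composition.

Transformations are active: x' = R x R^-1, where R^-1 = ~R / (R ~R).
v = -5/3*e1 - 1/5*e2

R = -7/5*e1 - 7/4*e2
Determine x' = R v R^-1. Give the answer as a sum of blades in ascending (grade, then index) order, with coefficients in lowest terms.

~R = -7/5*e1 - 7/4*e2, and R ~R = 2009/400, so R^-1 = ~R / (2009/400).
R v = 161/60 - 791/300*e1 e2
Answer: 7/41*e1 - 1027/615*e2


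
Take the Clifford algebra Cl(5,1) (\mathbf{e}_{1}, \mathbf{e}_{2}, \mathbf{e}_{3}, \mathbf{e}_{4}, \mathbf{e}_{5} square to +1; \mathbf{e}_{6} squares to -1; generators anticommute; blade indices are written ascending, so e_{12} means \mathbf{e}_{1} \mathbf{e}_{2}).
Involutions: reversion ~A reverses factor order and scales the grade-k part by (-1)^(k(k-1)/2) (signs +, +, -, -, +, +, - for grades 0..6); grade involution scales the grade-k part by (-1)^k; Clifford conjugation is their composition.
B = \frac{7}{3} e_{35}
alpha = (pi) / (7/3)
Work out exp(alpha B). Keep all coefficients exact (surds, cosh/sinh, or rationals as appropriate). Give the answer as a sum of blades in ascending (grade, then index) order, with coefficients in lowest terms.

B^2 = (\frac{7}{3})^2*(e_{35})^2 = \frac{49}{9}*(-1) = -\frac{49}{9} (a basis 2-blade squares to minus the product of its generators' squares).
B^2 = -\frac{49}{9} — since the square is negative, the closed form is circular: l = \frac{7}{3}, alpha*l = \pi, so exp(alpha B) = cos(\pi) + (sin(\pi)/(\frac{7}{3}))*B = -1 + (0)*B.
Answer: -1


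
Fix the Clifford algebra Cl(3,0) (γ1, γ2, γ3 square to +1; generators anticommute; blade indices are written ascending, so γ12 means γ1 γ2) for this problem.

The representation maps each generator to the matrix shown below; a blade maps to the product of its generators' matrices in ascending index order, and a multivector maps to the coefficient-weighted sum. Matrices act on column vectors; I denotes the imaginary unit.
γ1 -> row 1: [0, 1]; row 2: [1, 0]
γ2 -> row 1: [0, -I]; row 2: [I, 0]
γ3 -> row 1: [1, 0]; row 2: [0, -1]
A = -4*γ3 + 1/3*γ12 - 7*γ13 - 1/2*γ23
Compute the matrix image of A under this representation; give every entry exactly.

Bivector images (products of the table entries): rho(γ12) = rho(γ1)rho(γ2) = row 1: [I, 0]; row 2: [0, -I]; rho(γ13) = rho(γ1)rho(γ3) = row 1: [0, -1]; row 2: [1, 0]; rho(γ23) = rho(γ2)rho(γ3) = row 1: [0, I]; row 2: [I, 0].
M = (-4)*rho(γ3) + (1/3)*rho(γ12) + (-7)*rho(γ13) + (-1/2)*rho(γ23), summed entrywise:
Answer: row 1: [-4 + I/3, 7 - I/2]; row 2: [-7 - I/2, 4 - I/3]


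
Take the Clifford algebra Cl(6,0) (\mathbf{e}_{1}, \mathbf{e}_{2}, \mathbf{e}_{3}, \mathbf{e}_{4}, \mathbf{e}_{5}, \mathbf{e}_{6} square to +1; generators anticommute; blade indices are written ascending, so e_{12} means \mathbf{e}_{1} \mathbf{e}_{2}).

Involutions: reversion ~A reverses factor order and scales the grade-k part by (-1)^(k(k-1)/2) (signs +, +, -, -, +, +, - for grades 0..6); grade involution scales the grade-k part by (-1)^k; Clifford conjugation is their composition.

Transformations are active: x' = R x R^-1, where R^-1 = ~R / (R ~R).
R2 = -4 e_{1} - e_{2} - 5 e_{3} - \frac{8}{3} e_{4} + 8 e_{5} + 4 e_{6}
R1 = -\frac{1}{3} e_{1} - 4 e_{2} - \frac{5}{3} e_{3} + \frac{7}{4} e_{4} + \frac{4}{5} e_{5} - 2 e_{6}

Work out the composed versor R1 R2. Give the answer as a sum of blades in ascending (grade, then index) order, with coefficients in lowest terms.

Distribute over the terms of R1 (each basis-blade product reordered to ascending indices, repeated generators contracted through their squares):
(-\frac{1}{3} e_{1}) R2 = \frac{4}{3} + \frac{1}{3} e_{12} + \frac{5}{3} e_{13} + \frac{8}{9} e_{14} - \frac{8}{3} e_{15} - \frac{4}{3} e_{16}
(-4 e_{2}) R2 = 4 - 16 e_{12} + 20 e_{23} + \frac{32}{3} e_{24} - 32 e_{25} - 16 e_{26}
(-\frac{5}{3} e_{3}) R2 = \frac{25}{3} - \frac{20}{3} e_{13} - \frac{5}{3} e_{23} + \frac{40}{9} e_{34} - \frac{40}{3} e_{35} - \frac{20}{3} e_{36}
(\frac{7}{4} e_{4}) R2 = -\frac{14}{3} + 7 e_{14} + \frac{7}{4} e_{24} + \frac{35}{4} e_{34} + 14 e_{45} + 7 e_{46}
(\frac{4}{5} e_{5}) R2 = \frac{32}{5} + \frac{16}{5} e_{15} + \frac{4}{5} e_{25} + 4 e_{35} + \frac{32}{15} e_{45} + \frac{16}{5} e_{56}
(-2 e_{6}) R2 = -8 - 8 e_{16} - 2 e_{26} - 10 e_{36} - \frac{16}{3} e_{46} + 16 e_{56}
Summing the partial products and collecting blades:
Answer: \frac{37}{5} - \frac{47}{3} e_{12} - 5 e_{13} + \frac{71}{9} e_{14} + \frac{8}{15} e_{15} - \frac{28}{3} e_{16} + \frac{55}{3} e_{23} + \frac{149}{12} e_{24} - \frac{156}{5} e_{25} - 18 e_{26} + \frac{475}{36} e_{34} - \frac{28}{3} e_{35} - \frac{50}{3} e_{36} + \frac{242}{15} e_{45} + \frac{5}{3} e_{46} + \frac{96}{5} e_{56}


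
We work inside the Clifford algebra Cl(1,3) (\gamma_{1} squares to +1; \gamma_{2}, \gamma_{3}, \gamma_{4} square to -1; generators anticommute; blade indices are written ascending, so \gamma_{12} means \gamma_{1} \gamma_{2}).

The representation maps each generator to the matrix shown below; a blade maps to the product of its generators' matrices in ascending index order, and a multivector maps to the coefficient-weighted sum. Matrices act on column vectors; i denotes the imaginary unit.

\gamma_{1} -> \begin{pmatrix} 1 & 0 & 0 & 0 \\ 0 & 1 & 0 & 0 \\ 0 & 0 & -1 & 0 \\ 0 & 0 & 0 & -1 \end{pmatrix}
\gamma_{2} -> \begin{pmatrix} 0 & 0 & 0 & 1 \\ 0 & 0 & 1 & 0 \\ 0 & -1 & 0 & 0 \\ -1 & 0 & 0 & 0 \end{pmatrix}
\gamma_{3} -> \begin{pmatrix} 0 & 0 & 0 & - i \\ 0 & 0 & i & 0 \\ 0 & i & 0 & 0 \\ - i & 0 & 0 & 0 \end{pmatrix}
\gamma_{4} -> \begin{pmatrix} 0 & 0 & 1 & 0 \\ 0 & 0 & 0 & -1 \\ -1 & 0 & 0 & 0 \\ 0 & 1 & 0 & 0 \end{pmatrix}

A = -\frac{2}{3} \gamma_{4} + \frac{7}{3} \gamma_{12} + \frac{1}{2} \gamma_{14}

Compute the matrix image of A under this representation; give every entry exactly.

Bivector images (products of the table entries): rho(\gamma_{12}) = rho(\gamma_{1})rho(\gamma_{2}) = \begin{pmatrix} 0 & 0 & 0 & 1 \\ 0 & 0 & 1 & 0 \\ 0 & 1 & 0 & 0 \\ 1 & 0 & 0 & 0 \end{pmatrix}; rho(\gamma_{14}) = rho(\gamma_{1})rho(\gamma_{4}) = \begin{pmatrix} 0 & 0 & 1 & 0 \\ 0 & 0 & 0 & -1 \\ 1 & 0 & 0 & 0 \\ 0 & -1 & 0 & 0 \end{pmatrix}.
M = (-\frac{2}{3})*rho(\gamma_{4}) + (\frac{7}{3})*rho(\gamma_{12}) + (\frac{1}{2})*rho(\gamma_{14}), summed entrywise:
Answer: \begin{pmatrix} 0 & 0 & - \frac{1}{6} & \frac{7}{3} \\ 0 & 0 & \frac{7}{3} & \frac{1}{6} \\ \frac{7}{6} & \frac{7}{3} & 0 & 0 \\ \frac{7}{3} & - \frac{7}{6} & 0 & 0 \end{pmatrix}


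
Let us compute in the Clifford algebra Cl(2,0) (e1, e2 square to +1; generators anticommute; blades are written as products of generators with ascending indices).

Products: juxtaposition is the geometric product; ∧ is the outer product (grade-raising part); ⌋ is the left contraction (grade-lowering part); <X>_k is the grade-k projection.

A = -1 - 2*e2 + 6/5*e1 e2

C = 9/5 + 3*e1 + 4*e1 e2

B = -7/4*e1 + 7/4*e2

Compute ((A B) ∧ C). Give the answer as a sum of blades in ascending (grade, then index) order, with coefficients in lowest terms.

step 1: -7/2 + 77/20*e1 + 7/20*e2 - 7/2*e1 e2
step 2: -63/10 - 357/100*e1 + 63/100*e2 - 427/20*e1 e2
Answer: -63/10 - 357/100*e1 + 63/100*e2 - 427/20*e1 e2


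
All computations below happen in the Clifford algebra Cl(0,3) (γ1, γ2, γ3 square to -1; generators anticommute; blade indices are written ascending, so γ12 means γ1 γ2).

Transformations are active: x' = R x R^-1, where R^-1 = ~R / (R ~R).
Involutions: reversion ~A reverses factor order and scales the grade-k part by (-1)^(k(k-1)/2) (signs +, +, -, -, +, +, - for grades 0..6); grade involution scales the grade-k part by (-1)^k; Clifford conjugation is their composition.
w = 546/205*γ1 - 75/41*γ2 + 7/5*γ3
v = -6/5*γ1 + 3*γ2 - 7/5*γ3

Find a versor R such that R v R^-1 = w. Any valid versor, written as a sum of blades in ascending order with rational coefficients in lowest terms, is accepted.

Since q(v) = q(w) = -62/5, the sum R = v + w = 60/41*γ1 + 48/41*γ2 does the job whenever invertible.
Answer: 60/41*γ1 + 48/41*γ2


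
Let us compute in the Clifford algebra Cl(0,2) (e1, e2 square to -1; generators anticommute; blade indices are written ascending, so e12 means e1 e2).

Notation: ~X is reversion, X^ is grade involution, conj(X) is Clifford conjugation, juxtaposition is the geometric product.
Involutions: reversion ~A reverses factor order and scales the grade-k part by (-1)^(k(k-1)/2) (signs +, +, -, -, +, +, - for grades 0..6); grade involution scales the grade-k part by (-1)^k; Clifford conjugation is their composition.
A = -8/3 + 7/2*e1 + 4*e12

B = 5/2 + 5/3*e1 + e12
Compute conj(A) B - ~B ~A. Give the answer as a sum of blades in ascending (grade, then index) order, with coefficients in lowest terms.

first term: 19/6 - 475/36*e1 - 19/6*e2 - 38/3*e12
second term: -33/2 + 155/36*e1 + 19/6*e2 - 22/3*e12
Answer: 59/3 - 35/2*e1 - 19/3*e2 - 16/3*e12


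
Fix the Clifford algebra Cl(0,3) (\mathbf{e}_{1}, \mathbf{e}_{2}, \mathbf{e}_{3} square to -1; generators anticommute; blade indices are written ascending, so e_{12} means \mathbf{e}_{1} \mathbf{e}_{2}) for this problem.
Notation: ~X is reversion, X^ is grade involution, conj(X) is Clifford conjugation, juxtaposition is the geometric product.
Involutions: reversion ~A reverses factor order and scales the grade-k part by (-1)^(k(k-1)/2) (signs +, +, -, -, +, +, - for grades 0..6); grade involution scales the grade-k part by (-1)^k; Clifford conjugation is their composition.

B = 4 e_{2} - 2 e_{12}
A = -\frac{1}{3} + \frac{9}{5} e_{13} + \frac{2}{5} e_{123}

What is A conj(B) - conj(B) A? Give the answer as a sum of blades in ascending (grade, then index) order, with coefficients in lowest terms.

first term: \frac{4}{3} e_{2} - \frac{4}{5} e_{3} - \frac{2}{3} e_{12} - \frac{8}{5} e_{13} - \frac{18}{5} e_{23} + \frac{36}{5} e_{123}
second term: \frac{4}{3} e_{2} - \frac{4}{5} e_{3} - \frac{2}{3} e_{12} - \frac{8}{5} e_{13} + \frac{18}{5} e_{23} + \frac{36}{5} e_{123}
Answer: -\frac{36}{5} e_{23}


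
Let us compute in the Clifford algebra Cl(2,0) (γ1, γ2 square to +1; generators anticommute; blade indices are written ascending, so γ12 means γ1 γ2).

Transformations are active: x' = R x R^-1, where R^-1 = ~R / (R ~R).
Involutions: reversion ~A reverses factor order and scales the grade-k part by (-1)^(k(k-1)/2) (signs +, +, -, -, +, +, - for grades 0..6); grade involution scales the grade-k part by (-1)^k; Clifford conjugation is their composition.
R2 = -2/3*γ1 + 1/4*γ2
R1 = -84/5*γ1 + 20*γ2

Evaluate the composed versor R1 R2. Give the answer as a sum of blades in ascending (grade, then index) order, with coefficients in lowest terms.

Distribute over the terms of R1 (each basis-blade product reordered to ascending indices, repeated generators contracted through their squares):
(-84/5*γ1) R2 = 56/5 - 21/5*γ12
(20*γ2) R2 = 5 + 40/3*γ12
Summing the partial products and collecting blades:
Answer: 81/5 + 137/15*γ12


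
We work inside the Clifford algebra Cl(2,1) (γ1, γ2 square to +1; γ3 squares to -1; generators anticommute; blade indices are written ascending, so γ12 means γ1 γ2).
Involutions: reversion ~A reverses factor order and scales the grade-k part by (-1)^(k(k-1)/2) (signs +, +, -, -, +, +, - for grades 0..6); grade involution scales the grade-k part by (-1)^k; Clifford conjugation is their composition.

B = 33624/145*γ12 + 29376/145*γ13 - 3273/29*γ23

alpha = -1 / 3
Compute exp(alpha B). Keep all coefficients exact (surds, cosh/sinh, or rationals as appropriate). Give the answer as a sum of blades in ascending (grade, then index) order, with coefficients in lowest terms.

B^2 term by term: the squares give (33624/145)^2*(γ12)^2 + (29376/145)^2*(γ13)^2 + (-3273/29)^2*(γ23)^2 = 1130573376/21025*(-1) + 862949376/21025*(+1) + 10712529/841*(+1) = 9 (each basis 2-blade squares to minus the product of its generators' squares); cross terms between blades sharing an index anticommute and cancel. So B^2 = 9.
B^2 = 9 — the positive square puts this in the hyperbolic regime; l = 3, alpha*l = -1, so exp(alpha B) = cosh(-1) + (sinh(-1)/3)*B = cosh(1) + (-sinh(1)/3)*B.
Answer: cosh(1) - 11208*sinh(1)/145*γ12 - 9792*sinh(1)/145*γ13 + 1091*sinh(1)/29*γ23


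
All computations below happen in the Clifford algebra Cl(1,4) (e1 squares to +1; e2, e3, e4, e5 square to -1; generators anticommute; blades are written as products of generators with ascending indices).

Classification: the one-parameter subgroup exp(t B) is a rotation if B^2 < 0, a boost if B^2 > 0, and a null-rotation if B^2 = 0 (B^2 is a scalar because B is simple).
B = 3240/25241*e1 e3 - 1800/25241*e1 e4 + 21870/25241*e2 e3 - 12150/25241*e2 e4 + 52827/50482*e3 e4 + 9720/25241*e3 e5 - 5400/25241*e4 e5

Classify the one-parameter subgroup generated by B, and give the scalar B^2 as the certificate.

B^2 term by term: the squares give (3240/25241)^2*(e1 e3)^2 + (-1800/25241)^2*(e1 e4)^2 + (21870/25241)^2*(e2 e3)^2 + (-12150/25241)^2*(e2 e4)^2 + (52827/50482)^2*(e3 e4)^2 + (9720/25241)^2*(e3 e5)^2 + (-5400/25241)^2*(e4 e5)^2 = 10497600/637108081*(+1) + 3240000/637108081*(+1) + 478296900/637108081*(-1) + 147622500/637108081*(-1) + 2790691929/2548432324*(-1) + 94478400/637108081*(-1) + 29160000/637108081*(-1) = -9/4 (each basis 2-blade squares to minus the product of its generators' squares); cross terms between blades sharing an index anticommute and cancel; the commuting (index-disjoint) pairs give grade-4 terms 2*c*c'*(blade product), which cancel blade by blade — e1 e2 e3 e4: 78732000/637108081 - 78732000/637108081 = 0; e1 e3 e4 e5: -34992000/637108081 + 34992000/637108081 = 0; e2 e3 e4 e5: -236196000/637108081 + 236196000/637108081 = 0 — confirming B is simple. So B^2 = -9/4.
Answer: rotation, certificate B^2 = -9/4. Because -9/4 is invariant under every versor sandwich, the classification follows from its sign alone.


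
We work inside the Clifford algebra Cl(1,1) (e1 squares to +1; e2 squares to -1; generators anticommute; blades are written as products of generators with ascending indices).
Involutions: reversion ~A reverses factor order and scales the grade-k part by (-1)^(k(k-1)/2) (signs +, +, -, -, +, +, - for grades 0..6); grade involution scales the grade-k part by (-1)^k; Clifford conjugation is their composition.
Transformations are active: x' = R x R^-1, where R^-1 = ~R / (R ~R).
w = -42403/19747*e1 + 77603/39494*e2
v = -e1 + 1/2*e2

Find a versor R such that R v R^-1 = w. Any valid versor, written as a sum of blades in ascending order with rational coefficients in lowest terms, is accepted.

R = v + w = -62150/19747*e1 + 48675/19747*e2 works: the equal norms (3/4) guarantee its sandwich swaps v into w.
Answer: -62150/19747*e1 + 48675/19747*e2


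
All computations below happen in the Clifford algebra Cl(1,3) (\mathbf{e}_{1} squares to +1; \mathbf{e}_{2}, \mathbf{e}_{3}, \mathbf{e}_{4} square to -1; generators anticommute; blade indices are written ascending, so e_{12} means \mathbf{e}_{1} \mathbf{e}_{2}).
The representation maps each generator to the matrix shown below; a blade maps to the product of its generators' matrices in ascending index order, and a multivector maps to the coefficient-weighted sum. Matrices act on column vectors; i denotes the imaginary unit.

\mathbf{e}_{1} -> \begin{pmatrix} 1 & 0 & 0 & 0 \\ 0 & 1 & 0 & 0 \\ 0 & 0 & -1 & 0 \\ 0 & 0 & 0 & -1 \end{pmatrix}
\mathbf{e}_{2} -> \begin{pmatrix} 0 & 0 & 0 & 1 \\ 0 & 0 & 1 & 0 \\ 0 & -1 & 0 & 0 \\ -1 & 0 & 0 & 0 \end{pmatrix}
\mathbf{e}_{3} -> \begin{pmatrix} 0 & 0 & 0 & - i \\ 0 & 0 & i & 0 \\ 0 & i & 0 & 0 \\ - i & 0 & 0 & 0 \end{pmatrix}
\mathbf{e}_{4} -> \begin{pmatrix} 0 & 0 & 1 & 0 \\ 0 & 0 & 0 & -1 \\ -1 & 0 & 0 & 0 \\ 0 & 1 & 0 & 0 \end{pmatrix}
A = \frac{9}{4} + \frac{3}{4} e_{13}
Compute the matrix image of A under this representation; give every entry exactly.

Bivector images (products of the table entries): rho(e_{13}) = rho(\mathbf{e}_{1})rho(\mathbf{e}_{3}) = \begin{pmatrix} 0 & 0 & 0 & - i \\ 0 & 0 & i & 0 \\ 0 & - i & 0 & 0 \\ i & 0 & 0 & 0 \end{pmatrix}.
M = (\frac{9}{4})*1 + (\frac{3}{4})*rho(e_{13}), summed entrywise (1 is the identity matrix):
Answer: \begin{pmatrix} \frac{9}{4} & 0 & 0 & - \frac{3 i}{4} \\ 0 & \frac{9}{4} & \frac{3 i}{4} & 0 \\ 0 & - \frac{3 i}{4} & \frac{9}{4} & 0 \\ \frac{3 i}{4} & 0 & 0 & \frac{9}{4} \end{pmatrix}
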